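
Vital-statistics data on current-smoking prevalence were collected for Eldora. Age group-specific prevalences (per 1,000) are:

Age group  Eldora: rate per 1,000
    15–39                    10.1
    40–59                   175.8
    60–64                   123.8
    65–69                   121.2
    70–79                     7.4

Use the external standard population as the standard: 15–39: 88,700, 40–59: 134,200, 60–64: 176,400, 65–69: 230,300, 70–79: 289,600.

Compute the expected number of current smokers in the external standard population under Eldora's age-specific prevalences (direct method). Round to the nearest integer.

76382

Expected current smokers = Σ (standard pop × age-specific rate ÷ 1,000)
= 88,700×10.1/1,000 + 134,200×175.8/1,000 + 176,400×123.8/1,000 + 230,300×121.2/1,000 + 289,600×7.4/1,000
= 895.87 + 23592.36 + 21838.32 + 27912.36 + 2143.04 = 76381.95.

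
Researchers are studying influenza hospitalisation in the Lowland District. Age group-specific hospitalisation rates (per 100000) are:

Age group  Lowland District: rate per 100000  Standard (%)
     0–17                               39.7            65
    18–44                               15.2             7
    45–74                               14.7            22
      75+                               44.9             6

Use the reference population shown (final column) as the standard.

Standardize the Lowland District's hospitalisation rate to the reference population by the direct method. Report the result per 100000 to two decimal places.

32.80

Standard weights: 0.65, 0.07, 0.22, 0.06.
Standardized rate: 0.6500×39.7 + 0.0700×15.2 + 0.2200×14.7 + 0.0600×44.9 = 32.7970 per 100000.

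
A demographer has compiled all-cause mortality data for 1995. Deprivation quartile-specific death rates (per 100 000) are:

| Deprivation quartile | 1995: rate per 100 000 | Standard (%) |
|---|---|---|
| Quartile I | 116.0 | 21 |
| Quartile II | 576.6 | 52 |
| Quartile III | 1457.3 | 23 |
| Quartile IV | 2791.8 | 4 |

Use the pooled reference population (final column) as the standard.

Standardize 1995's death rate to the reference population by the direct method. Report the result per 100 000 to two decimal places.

771.04

Standard weights: 0.21, 0.52, 0.23, 0.04.
Standardized rate: 0.2100×116.0 + 0.5200×576.6 + 0.2300×1457.3 + 0.0400×2791.8 = 771.0430 per 100 000.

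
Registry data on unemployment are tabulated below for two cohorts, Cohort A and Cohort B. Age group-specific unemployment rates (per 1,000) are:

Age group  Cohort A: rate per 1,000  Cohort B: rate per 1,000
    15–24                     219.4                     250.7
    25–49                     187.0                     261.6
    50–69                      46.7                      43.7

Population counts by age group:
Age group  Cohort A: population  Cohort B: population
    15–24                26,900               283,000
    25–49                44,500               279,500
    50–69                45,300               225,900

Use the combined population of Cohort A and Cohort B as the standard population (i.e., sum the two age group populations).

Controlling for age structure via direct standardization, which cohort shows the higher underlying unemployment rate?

Combined standard total = 905,100; weights = 0.3424, 0.3580, 0.2996.
Cohort A: 0.3424×219.4 + 0.3580×187.0 + 0.2996×46.7 = 156.0547 per 1,000.
Cohort B: 0.3424×250.7 + 0.3580×261.6 + 0.2996×43.7 = 192.5774 per 1,000.

Cohort B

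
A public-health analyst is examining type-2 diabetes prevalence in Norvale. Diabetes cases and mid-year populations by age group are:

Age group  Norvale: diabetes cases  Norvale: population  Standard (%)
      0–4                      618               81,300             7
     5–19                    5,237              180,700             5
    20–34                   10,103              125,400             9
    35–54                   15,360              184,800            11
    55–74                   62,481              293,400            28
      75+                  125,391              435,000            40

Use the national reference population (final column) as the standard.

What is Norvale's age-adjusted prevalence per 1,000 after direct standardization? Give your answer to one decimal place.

193.3

Age-specific rates per 1,000 for Norvale: 7.601, 28.982, 80.566, 83.117, 212.955, 288.255.
Standard weights: 0.07, 0.05, 0.09, 0.11, 0.28, 0.40.
Standardized rate: 0.0700×7.601 + 0.0500×28.982 + 0.0900×80.566 + 0.1100×83.117 + 0.2800×212.955 + 0.4000×288.255 = 193.3045 per 1,000.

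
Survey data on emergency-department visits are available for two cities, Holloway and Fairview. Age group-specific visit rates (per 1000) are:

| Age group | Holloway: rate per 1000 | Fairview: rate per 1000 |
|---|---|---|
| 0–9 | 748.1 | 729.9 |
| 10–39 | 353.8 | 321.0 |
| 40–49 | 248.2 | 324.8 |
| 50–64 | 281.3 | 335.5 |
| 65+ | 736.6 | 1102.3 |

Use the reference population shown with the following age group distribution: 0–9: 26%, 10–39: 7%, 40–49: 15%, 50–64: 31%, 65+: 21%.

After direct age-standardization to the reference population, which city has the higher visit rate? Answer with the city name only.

Fairview

Standard weights: 0.26, 0.07, 0.15, 0.31, 0.21.
Holloway: 0.2600×748.1 + 0.0700×353.8 + 0.1500×248.2 + 0.3100×281.3 + 0.2100×736.6 = 498.3910 per 1000.
Fairview: 0.2600×729.9 + 0.0700×321.0 + 0.1500×324.8 + 0.3100×335.5 + 0.2100×1102.3 = 596.4520 per 1000.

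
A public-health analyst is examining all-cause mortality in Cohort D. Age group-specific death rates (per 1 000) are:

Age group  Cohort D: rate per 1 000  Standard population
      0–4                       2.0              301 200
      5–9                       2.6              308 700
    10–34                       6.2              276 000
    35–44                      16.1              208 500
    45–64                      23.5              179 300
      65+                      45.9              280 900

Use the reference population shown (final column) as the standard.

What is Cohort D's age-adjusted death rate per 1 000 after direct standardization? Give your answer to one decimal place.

Standard total = 1 554 600; weights = 0.1937, 0.1986, 0.1775, 0.1341, 0.1153, 0.1807.
Standardized rate: 0.1937×2.0 + 0.1986×2.6 + 0.1775×6.2 + 0.1341×16.1 + 0.1153×23.5 + 0.1807×45.9 = 15.1678 per 1 000.

15.2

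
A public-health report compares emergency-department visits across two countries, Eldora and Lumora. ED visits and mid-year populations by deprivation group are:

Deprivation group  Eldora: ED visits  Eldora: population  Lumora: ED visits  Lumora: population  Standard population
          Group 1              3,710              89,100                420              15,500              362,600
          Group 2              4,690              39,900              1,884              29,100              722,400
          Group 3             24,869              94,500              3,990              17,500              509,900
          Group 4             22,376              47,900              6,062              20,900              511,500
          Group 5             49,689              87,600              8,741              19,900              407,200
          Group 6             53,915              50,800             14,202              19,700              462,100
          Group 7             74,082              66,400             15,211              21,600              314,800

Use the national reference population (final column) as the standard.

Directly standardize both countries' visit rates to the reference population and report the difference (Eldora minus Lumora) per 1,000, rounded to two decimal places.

Deprivation-specific rates per 1,000 for Eldora: 41.639, 117.544, 263.164, 467.140, 567.226, 1061.319, 1115.693.
For Lumora: 27.097, 64.742, 228.000, 290.048, 439.246, 720.914, 704.213.
Standard total = 3,290,500; weights = 0.1102, 0.2195, 0.1550, 0.1554, 0.1238, 0.1404, 0.0957.
Eldora: 0.1102×41.639 + 0.2195×117.544 + 0.1550×263.164 + 0.1554×467.140 + 0.1238×567.226 + 0.1404×1061.319 + 0.0957×1115.693 = 469.7679 per 1,000.
Lumora: 0.1102×27.097 + 0.2195×64.742 + 0.1550×228.000 + 0.1554×290.048 + 0.1238×439.246 + 0.1404×720.914 + 0.0957×704.213 = 320.5875 per 1,000.
Difference = 469.7679 − 320.5875 = 149.1803.

149.18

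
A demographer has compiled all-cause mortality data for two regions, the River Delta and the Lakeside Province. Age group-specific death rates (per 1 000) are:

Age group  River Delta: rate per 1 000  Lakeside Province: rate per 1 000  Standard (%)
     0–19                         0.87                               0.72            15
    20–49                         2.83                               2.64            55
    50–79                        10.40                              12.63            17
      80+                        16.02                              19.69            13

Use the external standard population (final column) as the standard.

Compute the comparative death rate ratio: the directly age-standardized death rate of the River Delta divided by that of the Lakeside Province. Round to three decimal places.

0.884

Standard weights: 0.15, 0.55, 0.17, 0.13.
The River Delta: 0.1500×0.87 + 0.5500×2.83 + 0.1700×10.40 + 0.1300×16.02 = 5.5376 per 1 000.
The Lakeside Province: 0.1500×0.72 + 0.5500×2.64 + 0.1700×12.63 + 0.1300×19.69 = 6.2668 per 1 000.
Ratio = 5.5376 ÷ 6.2668 = 0.88364.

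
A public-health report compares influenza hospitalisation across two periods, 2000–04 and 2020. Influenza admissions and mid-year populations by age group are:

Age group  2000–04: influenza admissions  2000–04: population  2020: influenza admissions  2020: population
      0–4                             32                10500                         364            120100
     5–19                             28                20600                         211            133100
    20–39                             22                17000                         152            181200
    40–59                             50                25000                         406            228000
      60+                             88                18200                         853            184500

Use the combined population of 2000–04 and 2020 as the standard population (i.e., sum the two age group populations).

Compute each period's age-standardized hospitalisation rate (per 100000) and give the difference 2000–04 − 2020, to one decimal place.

16.6

Age-specific rates per 100000 for 2000–04: 304.76, 135.92, 129.41, 200.00, 483.52.
For 2020: 303.08, 158.53, 83.89, 178.07, 462.33.
Combined standard total = 938200; weights = 0.1392, 0.1638, 0.2113, 0.2697, 0.2161.
2000–04: 0.1392×304.76 + 0.1638×135.92 + 0.2113×129.41 + 0.2697×200.00 + 0.2161×483.52 = 250.4278 per 100000.
2020: 0.1392×303.08 + 0.1638×158.53 + 0.2113×83.89 + 0.2697×178.07 + 0.2161×462.33 = 233.7884 per 100000.
Difference = 250.4278 − 233.7884 = 16.6395.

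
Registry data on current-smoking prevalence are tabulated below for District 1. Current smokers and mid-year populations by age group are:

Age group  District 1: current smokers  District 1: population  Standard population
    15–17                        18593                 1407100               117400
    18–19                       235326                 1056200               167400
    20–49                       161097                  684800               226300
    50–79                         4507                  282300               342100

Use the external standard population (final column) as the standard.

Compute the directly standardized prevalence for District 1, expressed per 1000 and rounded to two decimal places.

Age-specific rates per 1000 for District 1: 13.214, 222.804, 235.247, 15.965.
Standard total = 853200; weights = 0.1376, 0.1962, 0.2652, 0.4010.
Standardized rate: 0.1376×13.214 + 0.1962×222.804 + 0.2652×235.247 + 0.4010×15.965 = 114.3305 per 1000.

114.33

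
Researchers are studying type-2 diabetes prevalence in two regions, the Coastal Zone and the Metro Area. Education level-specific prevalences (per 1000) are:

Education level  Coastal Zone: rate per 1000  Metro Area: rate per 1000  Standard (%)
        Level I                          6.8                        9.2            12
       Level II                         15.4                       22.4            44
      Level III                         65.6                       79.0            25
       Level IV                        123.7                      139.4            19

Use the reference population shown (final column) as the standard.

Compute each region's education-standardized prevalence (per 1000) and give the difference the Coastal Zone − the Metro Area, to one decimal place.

-9.7

Standard weights: 0.12, 0.44, 0.25, 0.19.
The Coastal Zone: 0.1200×6.8 + 0.4400×15.4 + 0.2500×65.6 + 0.1900×123.7 = 47.4950 per 1000.
The Metro Area: 0.1200×9.2 + 0.4400×22.4 + 0.2500×79.0 + 0.1900×139.4 = 57.1960 per 1000.
Difference = 47.4950 − 57.1960 = -9.7010.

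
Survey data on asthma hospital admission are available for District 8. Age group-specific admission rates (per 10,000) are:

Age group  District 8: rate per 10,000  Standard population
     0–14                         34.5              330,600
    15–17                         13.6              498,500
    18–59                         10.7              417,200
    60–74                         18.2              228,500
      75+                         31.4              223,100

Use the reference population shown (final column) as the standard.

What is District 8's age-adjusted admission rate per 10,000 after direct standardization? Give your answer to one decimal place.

19.9

Standard total = 1,697,900; weights = 0.1947, 0.2936, 0.2457, 0.1346, 0.1314.
Standardized rate: 0.1947×34.5 + 0.2936×13.6 + 0.2457×10.7 + 0.1346×18.2 + 0.1314×31.4 = 19.9148 per 10,000.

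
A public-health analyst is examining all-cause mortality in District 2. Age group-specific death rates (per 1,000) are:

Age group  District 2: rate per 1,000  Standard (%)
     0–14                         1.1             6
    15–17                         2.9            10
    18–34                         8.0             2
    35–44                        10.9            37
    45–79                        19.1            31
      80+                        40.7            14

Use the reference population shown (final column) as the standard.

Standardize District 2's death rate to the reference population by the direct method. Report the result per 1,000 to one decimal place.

Standard weights: 0.06, 0.10, 0.02, 0.37, 0.31, 0.14.
Standardized rate: 0.0600×1.1 + 0.1000×2.9 + 0.0200×8.0 + 0.3700×10.9 + 0.3100×19.1 + 0.1400×40.7 = 16.1680 per 1,000.

16.2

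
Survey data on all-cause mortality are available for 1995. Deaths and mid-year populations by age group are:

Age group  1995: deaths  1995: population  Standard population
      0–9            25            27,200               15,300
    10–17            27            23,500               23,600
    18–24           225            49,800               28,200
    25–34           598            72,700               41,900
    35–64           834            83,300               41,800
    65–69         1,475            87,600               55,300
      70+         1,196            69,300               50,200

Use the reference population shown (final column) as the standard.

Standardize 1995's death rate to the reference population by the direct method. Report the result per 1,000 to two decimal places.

Age-specific rates per 1,000 for 1995: 0.919, 1.149, 4.518, 8.226, 10.012, 16.838, 17.258.
Standard total = 256,300; weights = 0.0597, 0.0921, 0.1100, 0.1635, 0.1631, 0.2158, 0.1959.
Standardized rate: 0.0597×0.919 + 0.0921×1.149 + 0.1100×4.518 + 0.1635×8.226 + 0.1631×10.012 + 0.2158×16.838 + 0.1959×17.258 = 10.6486 per 1,000.

10.65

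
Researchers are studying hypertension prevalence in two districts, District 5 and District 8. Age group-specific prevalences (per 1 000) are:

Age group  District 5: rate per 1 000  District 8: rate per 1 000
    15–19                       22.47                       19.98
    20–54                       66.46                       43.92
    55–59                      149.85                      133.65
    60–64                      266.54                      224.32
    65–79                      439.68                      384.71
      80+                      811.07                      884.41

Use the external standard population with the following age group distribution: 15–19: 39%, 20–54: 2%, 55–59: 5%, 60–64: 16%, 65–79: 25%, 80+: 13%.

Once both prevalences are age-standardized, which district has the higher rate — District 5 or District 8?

District 5

Standard weights: 0.39, 0.02, 0.05, 0.16, 0.25, 0.13.
District 5: 0.3900×22.47 + 0.0200×66.46 + 0.0500×149.85 + 0.1600×266.54 + 0.2500×439.68 + 0.1300×811.07 = 275.5905 per 1 000.
District 8: 0.3900×19.98 + 0.0200×43.92 + 0.0500×133.65 + 0.1600×224.32 + 0.2500×384.71 + 0.1300×884.41 = 262.3951 per 1 000.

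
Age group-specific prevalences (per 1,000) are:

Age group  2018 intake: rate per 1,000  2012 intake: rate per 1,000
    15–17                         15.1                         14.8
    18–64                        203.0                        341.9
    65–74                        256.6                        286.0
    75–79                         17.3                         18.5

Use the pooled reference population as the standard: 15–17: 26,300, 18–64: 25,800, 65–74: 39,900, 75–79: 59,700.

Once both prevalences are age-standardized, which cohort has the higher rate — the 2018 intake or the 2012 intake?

Standard total = 151,700; weights = 0.1734, 0.1701, 0.2630, 0.3935.
The 2018 intake: 0.1734×15.1 + 0.1701×203.0 + 0.2630×256.6 + 0.3935×17.3 = 111.4415 per 1,000.
The 2012 intake: 0.1734×14.8 + 0.1701×341.9 + 0.2630×286.0 + 0.3935×18.5 = 143.2176 per 1,000.

2012 intake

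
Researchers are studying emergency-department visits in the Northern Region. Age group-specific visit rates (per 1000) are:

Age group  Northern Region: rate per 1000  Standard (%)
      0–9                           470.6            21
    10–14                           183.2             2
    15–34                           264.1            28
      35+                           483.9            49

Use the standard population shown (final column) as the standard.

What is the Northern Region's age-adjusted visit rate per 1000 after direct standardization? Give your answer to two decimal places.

413.55

Standard weights: 0.21, 0.02, 0.28, 0.49.
Standardized rate: 0.2100×470.6 + 0.0200×183.2 + 0.2800×264.1 + 0.4900×483.9 = 413.5490 per 1000.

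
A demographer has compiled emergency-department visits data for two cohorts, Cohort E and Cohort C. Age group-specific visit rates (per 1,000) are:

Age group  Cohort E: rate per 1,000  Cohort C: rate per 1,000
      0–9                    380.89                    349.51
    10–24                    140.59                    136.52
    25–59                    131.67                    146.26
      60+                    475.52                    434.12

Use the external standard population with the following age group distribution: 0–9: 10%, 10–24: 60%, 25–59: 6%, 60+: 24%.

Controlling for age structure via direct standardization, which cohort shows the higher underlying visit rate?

Cohort E

Standard weights: 0.10, 0.60, 0.06, 0.24.
Cohort E: 0.1000×380.89 + 0.6000×140.59 + 0.0600×131.67 + 0.2400×475.52 = 244.4680 per 1,000.
Cohort C: 0.1000×349.51 + 0.6000×136.52 + 0.0600×146.26 + 0.2400×434.12 = 229.8274 per 1,000.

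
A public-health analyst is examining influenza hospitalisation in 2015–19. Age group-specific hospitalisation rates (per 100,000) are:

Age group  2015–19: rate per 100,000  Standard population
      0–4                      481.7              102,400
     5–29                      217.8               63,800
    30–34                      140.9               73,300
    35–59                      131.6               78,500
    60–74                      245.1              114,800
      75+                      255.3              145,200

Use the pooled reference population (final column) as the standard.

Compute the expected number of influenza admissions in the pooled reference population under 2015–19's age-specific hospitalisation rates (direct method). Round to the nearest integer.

Expected influenza admissions = Σ (standard pop × age-specific rate ÷ 100,000)
= 102,400×481.7/100,000 + 63,800×217.8/100,000 + 73,300×140.9/100,000 + 78,500×131.6/100,000 + 114,800×245.1/100,000 + 145,200×255.3/100,000
= 493.26 + 138.96 + 103.28 + 103.31 + 281.37 + 370.70 = 1490.87.

1491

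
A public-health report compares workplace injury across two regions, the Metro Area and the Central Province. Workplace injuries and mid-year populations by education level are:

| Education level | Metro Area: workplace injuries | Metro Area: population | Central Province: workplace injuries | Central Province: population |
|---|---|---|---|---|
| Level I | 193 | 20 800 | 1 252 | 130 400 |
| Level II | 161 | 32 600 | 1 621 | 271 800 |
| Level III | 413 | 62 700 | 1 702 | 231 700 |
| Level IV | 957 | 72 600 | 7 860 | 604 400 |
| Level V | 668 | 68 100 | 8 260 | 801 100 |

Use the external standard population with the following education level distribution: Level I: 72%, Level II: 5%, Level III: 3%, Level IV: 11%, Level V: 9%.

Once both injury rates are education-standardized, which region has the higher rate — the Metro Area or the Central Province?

Education-specific rates per 10 000 for the Metro Area: 92.79, 49.39, 65.87, 131.82, 98.09.
For the Central Province: 96.01, 59.64, 73.46, 130.05, 103.11.
Standard weights: 0.72, 0.05, 0.03, 0.11, 0.09.
The Metro Area: 0.7200×92.79 + 0.0500×49.39 + 0.0300×65.87 + 0.1100×131.82 + 0.0900×98.09 = 94.5813 per 10 000.
The Central Province: 0.7200×96.01 + 0.0500×59.64 + 0.0300×73.46 + 0.1100×130.05 + 0.0900×103.11 = 97.8994 per 10 000.

Central Province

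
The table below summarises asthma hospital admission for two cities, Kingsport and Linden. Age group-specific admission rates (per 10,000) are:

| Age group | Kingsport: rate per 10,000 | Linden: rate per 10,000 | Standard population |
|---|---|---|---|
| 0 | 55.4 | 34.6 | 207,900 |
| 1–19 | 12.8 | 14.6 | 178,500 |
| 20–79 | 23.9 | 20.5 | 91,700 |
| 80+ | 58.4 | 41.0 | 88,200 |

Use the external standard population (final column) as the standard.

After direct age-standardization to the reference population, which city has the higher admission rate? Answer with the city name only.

Kingsport

Standard total = 566,300; weights = 0.3671, 0.3152, 0.1619, 0.1557.
Kingsport: 0.3671×55.4 + 0.3152×12.8 + 0.1619×23.9 + 0.1557×58.4 = 37.3388 per 10,000.
Linden: 0.3671×34.6 + 0.3152×14.6 + 0.1619×20.5 + 0.1557×41.0 = 27.0095 per 10,000.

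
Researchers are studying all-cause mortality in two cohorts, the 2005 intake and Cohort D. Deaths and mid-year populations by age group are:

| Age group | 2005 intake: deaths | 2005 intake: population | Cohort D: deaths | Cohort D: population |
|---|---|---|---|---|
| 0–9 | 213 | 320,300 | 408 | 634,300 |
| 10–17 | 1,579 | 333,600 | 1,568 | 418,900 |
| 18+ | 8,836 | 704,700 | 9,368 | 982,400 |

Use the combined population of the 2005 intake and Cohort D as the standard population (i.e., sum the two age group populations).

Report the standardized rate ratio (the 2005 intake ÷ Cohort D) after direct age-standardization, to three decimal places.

1.299

Age-specific rates per 100,000 for the 2005 intake: 66.50, 473.32, 1253.87.
For Cohort D: 64.32, 374.31, 953.58.
Combined standard total = 3,394,200; weights = 0.2812, 0.2217, 0.4971.
The 2005 intake: 0.2812×66.50 + 0.2217×473.32 + 0.4971×1253.87 = 746.8783 per 100,000.
Cohort D: 0.2812×64.32 + 0.2217×374.31 + 0.4971×953.58 = 575.0585 per 100,000.
Ratio = 746.8783 ÷ 575.0585 = 1.29879.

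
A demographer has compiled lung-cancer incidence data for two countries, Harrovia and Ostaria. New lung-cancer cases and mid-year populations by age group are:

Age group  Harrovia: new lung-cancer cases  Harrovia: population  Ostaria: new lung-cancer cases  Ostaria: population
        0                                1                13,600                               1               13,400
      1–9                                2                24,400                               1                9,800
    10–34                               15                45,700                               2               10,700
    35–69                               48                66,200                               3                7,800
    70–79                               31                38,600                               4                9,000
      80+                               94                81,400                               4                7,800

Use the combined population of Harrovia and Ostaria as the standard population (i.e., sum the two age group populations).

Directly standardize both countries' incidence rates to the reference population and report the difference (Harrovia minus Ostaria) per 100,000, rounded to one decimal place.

Age-specific rates per 100,000 for Harrovia: 7.35, 8.20, 32.82, 72.51, 80.31, 115.48.
For Ostaria: 7.46, 10.20, 18.69, 38.46, 44.44, 51.28.
Combined standard total = 328,400; weights = 0.0822, 0.1041, 0.1717, 0.2253, 0.1449, 0.2716.
Harrovia: 0.0822×7.35 + 0.1041×8.20 + 0.1717×32.82 + 0.2253×72.51 + 0.1449×80.31 + 0.2716×115.48 = 66.4408 per 100,000.
Ostaria: 0.0822×7.46 + 0.1041×10.20 + 0.1717×18.69 + 0.2253×38.46 + 0.1449×44.44 + 0.2716×51.28 = 33.9243 per 100,000.
Difference = 66.4408 − 33.9243 = 32.5165.

32.5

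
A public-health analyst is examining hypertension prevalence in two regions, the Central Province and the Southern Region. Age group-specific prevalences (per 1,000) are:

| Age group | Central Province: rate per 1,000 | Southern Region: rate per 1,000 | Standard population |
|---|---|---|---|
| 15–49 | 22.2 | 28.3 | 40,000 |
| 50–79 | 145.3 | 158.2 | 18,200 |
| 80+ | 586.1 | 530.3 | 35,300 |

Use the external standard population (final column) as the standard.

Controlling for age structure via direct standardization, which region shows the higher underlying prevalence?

Standard total = 93,500; weights = 0.4278, 0.1947, 0.3775.
The Central Province: 0.4278×22.2 + 0.1947×145.3 + 0.3775×586.1 = 259.0566 per 1,000.
The Southern Region: 0.4278×28.3 + 0.1947×158.2 + 0.3775×530.3 = 243.1105 per 1,000.

Central Province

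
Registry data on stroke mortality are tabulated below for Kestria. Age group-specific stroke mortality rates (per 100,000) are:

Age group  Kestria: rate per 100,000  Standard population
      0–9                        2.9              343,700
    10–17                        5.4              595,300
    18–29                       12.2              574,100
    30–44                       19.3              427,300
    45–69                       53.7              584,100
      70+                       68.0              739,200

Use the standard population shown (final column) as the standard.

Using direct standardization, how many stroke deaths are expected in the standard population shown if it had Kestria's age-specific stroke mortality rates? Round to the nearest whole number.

1011

Expected stroke deaths = Σ (standard pop × age-specific rate ÷ 100,000)
= 343,700×2.9/100,000 + 595,300×5.4/100,000 + 574,100×12.2/100,000 + 427,300×19.3/100,000 + 584,100×53.7/100,000 + 739,200×68.0/100,000
= 9.97 + 32.15 + 70.04 + 82.47 + 313.66 + 502.66 = 1010.94.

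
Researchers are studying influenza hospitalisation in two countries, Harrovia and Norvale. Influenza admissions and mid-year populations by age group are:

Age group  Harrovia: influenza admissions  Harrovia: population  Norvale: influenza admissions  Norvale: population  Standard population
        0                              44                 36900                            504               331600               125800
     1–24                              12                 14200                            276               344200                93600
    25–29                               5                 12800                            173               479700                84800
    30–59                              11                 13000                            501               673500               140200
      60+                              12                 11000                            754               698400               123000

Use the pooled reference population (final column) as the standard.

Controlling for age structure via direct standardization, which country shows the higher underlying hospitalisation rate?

Norvale

Age-specific rates per 100000 for Harrovia: 119.24, 84.51, 39.06, 84.62, 109.09.
For Norvale: 151.99, 80.19, 36.06, 74.39, 107.96.
Standard total = 567400; weights = 0.2217, 0.1650, 0.1495, 0.2471, 0.2168.
Harrovia: 0.2217×119.24 + 0.1650×84.51 + 0.1495×39.06 + 0.2471×84.62 + 0.2168×109.09 = 90.7722 per 100000.
Norvale: 0.2217×151.99 + 0.1650×80.19 + 0.1495×36.06 + 0.2471×74.39 + 0.2168×107.96 = 94.1001 per 100000.
The crude rates (95.56 vs 87.36) would put Harrovia higher, but that reflects its age composition; once standardized to a common age structure, Norvale has the higher underlying rate.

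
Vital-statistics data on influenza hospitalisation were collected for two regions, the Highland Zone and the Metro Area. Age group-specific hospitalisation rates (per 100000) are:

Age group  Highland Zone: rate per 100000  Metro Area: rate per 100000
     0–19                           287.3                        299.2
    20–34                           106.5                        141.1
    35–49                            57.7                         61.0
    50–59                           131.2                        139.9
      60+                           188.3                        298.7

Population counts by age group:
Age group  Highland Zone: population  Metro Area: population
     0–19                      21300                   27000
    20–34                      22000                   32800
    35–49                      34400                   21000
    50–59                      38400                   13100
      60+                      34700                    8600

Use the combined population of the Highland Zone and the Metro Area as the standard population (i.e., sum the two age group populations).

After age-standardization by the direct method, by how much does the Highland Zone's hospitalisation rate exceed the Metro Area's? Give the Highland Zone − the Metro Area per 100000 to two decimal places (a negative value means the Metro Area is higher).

-31.12

Combined standard total = 253300; weights = 0.1907, 0.2163, 0.2187, 0.2033, 0.1709.
The Highland Zone: 0.1907×287.3 + 0.2163×106.5 + 0.2187×57.7 + 0.2033×131.2 + 0.1709×188.3 = 149.3074 per 100000.
The Metro Area: 0.1907×299.2 + 0.2163×141.1 + 0.2187×61.0 + 0.2033×139.9 + 0.1709×298.7 = 180.4248 per 100000.
Difference = 149.3074 − 180.4248 = -31.1174.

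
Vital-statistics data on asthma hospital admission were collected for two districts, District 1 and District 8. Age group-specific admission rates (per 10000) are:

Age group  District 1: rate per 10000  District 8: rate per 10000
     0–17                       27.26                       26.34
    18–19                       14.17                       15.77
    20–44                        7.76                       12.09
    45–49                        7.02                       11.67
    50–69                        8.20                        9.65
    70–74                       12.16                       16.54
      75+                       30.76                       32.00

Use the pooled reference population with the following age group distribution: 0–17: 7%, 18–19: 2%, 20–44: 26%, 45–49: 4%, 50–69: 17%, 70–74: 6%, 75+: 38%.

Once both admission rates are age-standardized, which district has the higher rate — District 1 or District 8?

District 8

Standard weights: 0.07, 0.02, 0.26, 0.04, 0.17, 0.06, 0.38.
District 1: 0.0700×27.26 + 0.0200×14.17 + 0.2600×7.76 + 0.0400×7.02 + 0.1700×8.20 + 0.0600×12.16 + 0.3800×30.76 = 18.3024 per 10000.
District 8: 0.0700×26.34 + 0.0200×15.77 + 0.2600×12.09 + 0.0400×11.67 + 0.1700×9.65 + 0.0600×16.54 + 0.3800×32.00 = 20.5623 per 10000.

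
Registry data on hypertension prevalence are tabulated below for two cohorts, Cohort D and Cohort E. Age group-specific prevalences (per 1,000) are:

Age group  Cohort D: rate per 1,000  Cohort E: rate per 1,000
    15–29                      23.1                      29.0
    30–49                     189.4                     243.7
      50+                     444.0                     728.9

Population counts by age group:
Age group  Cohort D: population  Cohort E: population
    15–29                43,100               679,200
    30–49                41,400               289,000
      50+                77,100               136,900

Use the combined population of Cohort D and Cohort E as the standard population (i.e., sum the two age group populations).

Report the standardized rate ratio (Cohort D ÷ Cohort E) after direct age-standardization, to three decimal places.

Combined standard total = 1,266,700; weights = 0.5702, 0.2608, 0.1689.
Cohort D: 0.5702×23.1 + 0.2608×189.4 + 0.1689×444.0 = 137.5850 per 1,000.
Cohort E: 0.5702×29.0 + 0.2608×243.7 + 0.1689×728.9 = 203.2445 per 1,000.
Ratio = 137.5850 ÷ 203.2445 = 0.67694.

0.677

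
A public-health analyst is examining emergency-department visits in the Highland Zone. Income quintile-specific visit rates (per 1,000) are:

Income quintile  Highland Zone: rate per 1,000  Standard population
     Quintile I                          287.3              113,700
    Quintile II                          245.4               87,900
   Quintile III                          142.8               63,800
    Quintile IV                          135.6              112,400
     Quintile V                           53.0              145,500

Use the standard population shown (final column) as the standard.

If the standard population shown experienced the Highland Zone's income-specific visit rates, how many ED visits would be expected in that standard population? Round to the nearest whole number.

Expected ED visits = Σ (standard pop × income-specific rate ÷ 1,000)
= 113,700×287.3/1,000 + 87,900×245.4/1,000 + 63,800×142.8/1,000 + 112,400×135.6/1,000 + 145,500×53.0/1,000
= 32666.01 + 21570.66 + 9110.64 + 15241.44 + 7711.50 = 86300.25.

86300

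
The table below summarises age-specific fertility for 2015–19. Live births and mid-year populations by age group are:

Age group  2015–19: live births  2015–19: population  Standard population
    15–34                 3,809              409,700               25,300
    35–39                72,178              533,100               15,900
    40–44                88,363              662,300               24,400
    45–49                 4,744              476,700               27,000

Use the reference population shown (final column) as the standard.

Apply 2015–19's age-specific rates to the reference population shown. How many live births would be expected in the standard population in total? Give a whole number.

5912

Age-specific rates per 1,000 for 2015–19: 9.297, 135.393, 133.418, 9.952.
Expected live births = Σ (standard pop × age-specific rate ÷ 1,000)
= 25,300×9.297/1,000 + 15,900×135.393/1,000 + 24,400×133.418/1,000 + 27,000×9.952/1,000
= 235.22 + 2152.75 + 3255.41 + 268.70 = 5912.07.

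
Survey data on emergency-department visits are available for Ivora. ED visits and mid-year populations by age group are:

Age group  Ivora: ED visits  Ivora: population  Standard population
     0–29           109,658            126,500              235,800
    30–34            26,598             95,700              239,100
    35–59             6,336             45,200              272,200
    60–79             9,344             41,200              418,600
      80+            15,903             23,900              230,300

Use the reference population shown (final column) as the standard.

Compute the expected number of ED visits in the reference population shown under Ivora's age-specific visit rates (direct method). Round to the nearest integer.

Age-specific rates per 1,000 for Ivora: 866.862, 277.931, 140.177, 226.796, 665.397.
Expected ED visits = Σ (standard pop × age-specific rate ÷ 1,000)
= 235,800×866.862/1,000 + 239,100×277.931/1,000 + 272,200×140.177/1,000 + 418,600×226.796/1,000 + 230,300×665.397/1,000
= 204405.98 + 66453.31 + 38156.18 + 94936.85 + 153241.04 = 557193.36.

557193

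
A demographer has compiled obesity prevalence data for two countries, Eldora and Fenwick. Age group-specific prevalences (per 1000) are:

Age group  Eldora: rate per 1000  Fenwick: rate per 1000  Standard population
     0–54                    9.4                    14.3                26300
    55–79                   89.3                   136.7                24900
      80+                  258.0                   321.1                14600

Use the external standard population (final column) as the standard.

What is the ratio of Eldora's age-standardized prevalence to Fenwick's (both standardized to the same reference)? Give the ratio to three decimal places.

Standard total = 65800; weights = 0.3997, 0.3784, 0.2219.
Eldora: 0.3997×9.4 + 0.3784×89.3 + 0.2219×258.0 = 94.7962 per 1000.
Fenwick: 0.3997×14.3 + 0.3784×136.7 + 0.2219×321.1 = 128.6927 per 1000.
Ratio = 94.7962 ÷ 128.6927 = 0.73661.

0.737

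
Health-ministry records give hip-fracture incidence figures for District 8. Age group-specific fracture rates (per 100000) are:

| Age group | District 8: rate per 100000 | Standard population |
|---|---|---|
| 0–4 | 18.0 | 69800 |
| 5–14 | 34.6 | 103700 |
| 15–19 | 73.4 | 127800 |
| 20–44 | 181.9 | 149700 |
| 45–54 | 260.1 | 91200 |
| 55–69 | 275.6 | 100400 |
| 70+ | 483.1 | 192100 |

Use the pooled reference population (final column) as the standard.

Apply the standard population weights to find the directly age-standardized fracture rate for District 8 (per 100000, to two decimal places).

Standard total = 834700; weights = 0.0836, 0.1242, 0.1531, 0.1793, 0.1093, 0.1203, 0.2301.
Standardized rate: 0.0836×18.0 + 0.1242×34.6 + 0.1531×73.4 + 0.1793×181.9 + 0.1093×260.1 + 0.1203×275.6 + 0.2301×483.1 = 222.4155 per 100000.

222.42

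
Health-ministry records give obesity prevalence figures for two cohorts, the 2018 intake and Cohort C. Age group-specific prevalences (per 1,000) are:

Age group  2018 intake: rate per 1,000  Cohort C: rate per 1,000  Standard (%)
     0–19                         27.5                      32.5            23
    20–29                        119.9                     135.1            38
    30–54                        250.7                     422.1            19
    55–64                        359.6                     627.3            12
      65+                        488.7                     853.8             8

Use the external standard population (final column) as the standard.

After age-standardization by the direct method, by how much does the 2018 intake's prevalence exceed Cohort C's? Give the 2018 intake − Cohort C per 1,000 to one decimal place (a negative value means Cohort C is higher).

Standard weights: 0.23, 0.38, 0.19, 0.12, 0.08.
The 2018 intake: 0.2300×27.5 + 0.3800×119.9 + 0.1900×250.7 + 0.1200×359.6 + 0.0800×488.7 = 181.7680 per 1,000.
Cohort C: 0.2300×32.5 + 0.3800×135.1 + 0.1900×422.1 + 0.1200×627.3 + 0.0800×853.8 = 282.5920 per 1,000.
Difference = 181.7680 − 282.5920 = -100.8240.

-100.8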